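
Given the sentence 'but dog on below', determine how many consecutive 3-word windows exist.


Word trigrams from [4] words:
  Trigram 1: (but dog on)
  Trigram 2: (dog on below)
Total word trigrams: 4 - 2 = 2

2


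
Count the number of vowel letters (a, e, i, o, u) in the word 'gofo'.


Scanning each character of 'gofo':
  Position 1: 'g' -> consonant (running count: 0)
  Position 2: 'o' -> vowel (running count: 1)
  Position 3: 'f' -> consonant (running count: 1)
  Position 4: 'o' -> vowel (running count: 2)
Total vowels: 2

2


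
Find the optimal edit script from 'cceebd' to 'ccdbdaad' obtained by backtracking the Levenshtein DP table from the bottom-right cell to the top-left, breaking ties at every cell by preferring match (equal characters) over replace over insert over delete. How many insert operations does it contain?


Edit distance = 5. Backtracking from cell (6, 8) with preference match > replace > insert > delete,
then listing the resulting alignment 'cceebd' -> 'ccdbdaad' left to right:
  Step 1: keep 'c'
  Step 2: keep 'c'
  Step 3: insert 'd' [insertion #1]
  Step 4: insert 'b' [insertion #2]
  Step 5: replace e->d
  Step 6: replace e->a
  Step 7: replace b->a
  Step 8: keep 'd'
Total insertions: 2

2


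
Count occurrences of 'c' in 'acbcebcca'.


Scanning 'acbcebcca' for 'c':
  Position 1: 'c' -> MATCH (count: 1)
  Position 3: 'c' -> MATCH (count: 2)
  Position 6: 'c' -> MATCH (count: 3)
  Position 7: 'c' -> MATCH (count: 4)
Total occurrences of 'c': 4

4


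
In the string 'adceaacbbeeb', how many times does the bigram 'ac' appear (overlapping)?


Scanning 'adceaacbbeeb' for bigram 'ac':
  Position 0: 'ad' -> no
  Position 1: 'dc' -> no
  Position 2: 'ce' -> no
  Position 3: 'ea' -> no
  Position 4: 'aa' -> no
  Position 5: 'ac' -> MATCH
  Position 6: 'cb' -> no
  Position 7: 'bb' -> no
  Position 8: 'be' -> no
  Position 9: 'ee' -> no
  Position 10: 'eb' -> no
Total matches: 1

1


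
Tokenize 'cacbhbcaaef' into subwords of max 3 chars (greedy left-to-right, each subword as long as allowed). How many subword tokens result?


'cacbhbcaaef' has 11 characters.
Chunking with max size 3:
  Chunk 1: 'cac' (positions 0-2)
  Chunk 2: 'bhb' (positions 3-5)
  Chunk 3: 'caa' (positions 6-8)
  Chunk 4: 'ef' (positions 9-10)
Total chunks: ceil(11 / 3) = 4

4


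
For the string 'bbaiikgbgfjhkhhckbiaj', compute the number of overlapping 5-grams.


String 'bbaiikgbgfjhkhhckbiaj' has length L = 21.
Number of overlapping n-grams = L - n + 1
Substituting: 21 - 5 + 1 = 17

17


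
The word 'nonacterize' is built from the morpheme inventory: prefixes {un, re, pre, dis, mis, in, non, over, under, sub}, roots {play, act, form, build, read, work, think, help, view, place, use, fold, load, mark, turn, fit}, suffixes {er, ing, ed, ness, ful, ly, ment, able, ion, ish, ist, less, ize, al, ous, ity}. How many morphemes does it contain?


Segmenting 'nonacterize' against the inventory:
  'non' -> prefix (morpheme 1)
  'act' -> root (morpheme 2)
  'er' -> suffix (morpheme 3)
  'ize' -> suffix (morpheme 4)
Total morphemes: 4

4


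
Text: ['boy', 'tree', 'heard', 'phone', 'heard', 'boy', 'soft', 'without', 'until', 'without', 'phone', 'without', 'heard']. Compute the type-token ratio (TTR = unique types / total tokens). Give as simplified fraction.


Tokens: 13
Unique types: ('boy', 'heard', 'phone', 'soft', 'tree', 'until', 'without') = 7
TTR = 7/13
Already in lowest terms.

7/13


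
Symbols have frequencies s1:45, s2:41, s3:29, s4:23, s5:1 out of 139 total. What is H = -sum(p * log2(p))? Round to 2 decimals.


Computing entropy H = -sum(p_i * log2(p_i)):
  s1: p = 45/139 = 0.3237, -p*log2(p) = 0.5268
  s2: p = 41/139 = 0.2950, -p*log2(p) = 0.5195
  s3: p = 29/139 = 0.2086, -p*log2(p) = 0.4717
  s4: p = 23/139 = 0.1655, -p*log2(p) = 0.4295
  s5: p = 1/139 = 0.0072, -p*log2(p) = 0.0512
H = sum of terms = 1.9987
Rounded to 2 decimals: 2.00

2.00


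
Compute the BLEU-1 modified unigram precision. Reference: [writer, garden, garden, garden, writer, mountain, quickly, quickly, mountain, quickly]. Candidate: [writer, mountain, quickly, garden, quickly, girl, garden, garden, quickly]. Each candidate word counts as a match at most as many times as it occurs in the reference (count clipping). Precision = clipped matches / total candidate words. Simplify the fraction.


Reference word counts: {'garden': 3, 'mountain': 2, 'quickly': 3, 'writer': 2}
Checking each candidate word (with clipping):
  'writer' -> in reference (ref count 2, used 1/2) -> match (matches: 1)
  'mountain' -> in reference (ref count 2, used 1/2) -> match (matches: 2)
  'quickly' -> in reference (ref count 3, used 1/3) -> match (matches: 3)
  'garden' -> in reference (ref count 3, used 1/3) -> match (matches: 4)
  'quickly' -> in reference (ref count 3, used 2/3) -> match (matches: 5)
  'girl' -> not in reference -> no match (matches: 5)
  'garden' -> in reference (ref count 3, used 2/3) -> match (matches: 6)
  'garden' -> in reference (ref count 3, used 3/3) -> match (matches: 7)
  'quickly' -> in reference (ref count 3, used 3/3) -> match (matches: 8)
Clipped matches: 8, Candidate length: 9
Precision = 8/9

8/9


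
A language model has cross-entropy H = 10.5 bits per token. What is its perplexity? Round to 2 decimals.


Perplexity formula: PP = 2^H
H = 10.5
PP = 2^10.5
Decompose: 2^10.5 = 2^10 * 2^0.5 = 2^10 * sqrt(2)
2^10 = 1024, sqrt(2) ~ 1.4142136
PP ~ 1024 * 1.4142136 = 1448.1547264
Rounded to 2 decimals: 1448.15

1448.15


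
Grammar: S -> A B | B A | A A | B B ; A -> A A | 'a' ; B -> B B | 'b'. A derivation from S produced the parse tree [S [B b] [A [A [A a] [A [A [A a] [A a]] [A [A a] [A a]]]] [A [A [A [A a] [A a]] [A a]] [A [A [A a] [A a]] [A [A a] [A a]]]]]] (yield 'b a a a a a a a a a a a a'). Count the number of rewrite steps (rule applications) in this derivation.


Every bracketed nonterminal node [X ...] in the tree is produced by exactly one rule application.
Reading the tree off as a leftmost derivation:
  Step 1: S  =>  B A   (applied S -> B A)
  Step 2: B A  =>  b A   (applied B -> b)
  Step 3: b A  =>  b A A   (applied A -> A A)
  Step 4: b A A  =>  b A A A   (applied A -> A A)
  Step 5: b A A A  =>  b a A A   (applied A -> a)
  Step 6: b a A A  =>  b a A A A   (applied A -> A A)
  Step 7: b a A A A  =>  b a A A A A   (applied A -> A A)
  Step 8: b a A A A A  =>  b a a A A A   (applied A -> a)
  Step 9: b a a A A A  =>  b a a a A A   (applied A -> a)
  Step 10: b a a a A A  =>  b a a a A A A   (applied A -> A A)
  Step 11: b a a a A A A  =>  b a a a a A A   (applied A -> a)
  Step 12: b a a a a A A  =>  b a a a a a A   (applied A -> a)
  Step 13: b a a a a a A  =>  b a a a a a A A   (applied A -> A A)
  Step 14: b a a a a a A A  =>  b a a a a a A A A   (applied A -> A A)
  Step 15: b a a a a a A A A  =>  b a a a a a A A A A   (applied A -> A A)
  Step 16: b a a a a a A A A A  =>  b a a a a a a A A A   (applied A -> a)
  Step 17: b a a a a a a A A A  =>  b a a a a a a a A A   (applied A -> a)
  Step 18: b a a a a a a a A A  =>  b a a a a a a a a A   (applied A -> a)
  Step 19: b a a a a a a a a A  =>  b a a a a a a a a A A   (applied A -> A A)
  Step 20: b a a a a a a a a A A  =>  b a a a a a a a a A A A   (applied A -> A A)
  Step 21: b a a a a a a a a A A A  =>  b a a a a a a a a a A A   (applied A -> a)
  Step 22: b a a a a a a a a a A A  =>  b a a a a a a a a a a A   (applied A -> a)
  Step 23: b a a a a a a a a a a A  =>  b a a a a a a a a a a A A   (applied A -> A A)
  Step 24: b a a a a a a a a a a A A  =>  b a a a a a a a a a a a A   (applied A -> a)
  Step 25: b a a a a a a a a a a a A  =>  b a a a a a a a a a a a a   (applied A -> a)
Final yield: b a a a a a a a a a a a a
Total rewrite steps: 25

25


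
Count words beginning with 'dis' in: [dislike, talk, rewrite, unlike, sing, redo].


Checking each word for prefix 'dis':
  'dislike' -> YES, starts with 'dis' (count: 1)
  'talk' -> no (count: 1)
  'rewrite' -> no (count: 1)
  'unlike' -> no (count: 1)
  'sing' -> no (count: 1)
  'redo' -> no (count: 1)
Total with prefix 'dis': 1

1


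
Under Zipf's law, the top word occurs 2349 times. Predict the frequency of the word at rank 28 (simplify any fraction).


Zipf's law: freq(rank) = f1 / rank
f1 = 2349, rank = 28
freq = 2349 / 28
GCD(2349, 28) = 1
Simplified: 2349/28

2349/28


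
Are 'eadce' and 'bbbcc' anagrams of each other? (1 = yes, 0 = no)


Sort characters of 'eadce': 'acdee'
Sort characters of 'bbbcc': 'bbbcc'
Sorted forms differ -> they are NOT anagrams
Result: 0

0


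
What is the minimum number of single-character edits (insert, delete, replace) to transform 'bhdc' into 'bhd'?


Building DP table for s1='bhdc' (len 4) and s2='bhd' (len 3):
       b  h  d
    0  1  2  3
  b 1  0  1  2
  h 2  1  0  1
  d 3  2  1  0
  c 4  3  2  1
Edit distance = dp[4][3] = 1

1


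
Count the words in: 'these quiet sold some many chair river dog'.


Counting words by splitting on spaces:
  Word 1: 'these'
  Word 2: 'quiet'
  Word 3: 'sold'
  Word 4: 'some'
  Word 5: 'many'
  Word 6: 'chair'
  Word 7: 'river'
  Word 8: 'dog'
Total words: 8

8


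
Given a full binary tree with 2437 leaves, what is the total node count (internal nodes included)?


Leaf nodes (terminals): 2437
Internal nodes = n - 1 = 2437 - 1 = 2436
Total = leaves + internal = 2437 + 2436 = 4873

4873


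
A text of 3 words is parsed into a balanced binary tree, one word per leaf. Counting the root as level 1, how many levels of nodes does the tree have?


In a balanced binary tree with n leaves the deepest leaf is ceil(log2(n)) edges below the root,
so counting node levels inclusive of root and leaves gives ceil(log2(n)) + 1 levels.
log2(3) = 1.5850
ceil(1.5850) = 2
levels = 2 + 1 = 3

3


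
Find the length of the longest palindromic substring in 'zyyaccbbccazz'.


Scanning 'zyyaccbbccazz' for palindromic substrings.
Substring at positions 3-10: 'accbbcca'.
Check: reverse('accbbcca') = 'accbbcca' -> palindrome confirmed.
Neighbouring characters ('y' / 'z') break symmetry, so it cannot extend further.
No longer palindromic substring exists; longest length = 8

8


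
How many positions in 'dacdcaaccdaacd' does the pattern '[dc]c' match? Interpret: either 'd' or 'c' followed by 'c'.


Pattern: [dc]c means either 'd' or 'c' followed by 'c'.
Scanning 'dacdcaaccdaacd' position-by-position:
  Pos 0: window 'da' -> no
  Pos 1: window 'ac' -> no
  Pos 2: window 'cd' -> no
  Pos 3: window 'dc' -> MATCH
  Pos 4: window 'ca' -> no
  Pos 5: window 'aa' -> no
  Pos 6: window 'ac' -> no
  Pos 7: window 'cc' -> MATCH
  Pos 8: window 'cd' -> no
  Pos 9: window 'da' -> no
  Pos 10: window 'aa' -> no
  Pos 11: window 'ac' -> no
  Pos 12: window 'cd' -> no
  Pos 13: window 'd' -> no
Total matches: 2

2


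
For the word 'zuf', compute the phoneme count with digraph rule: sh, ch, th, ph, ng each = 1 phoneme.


Parsing 'zuf' greedily, digraphs first:
  'z' -> consonant phoneme (phonemes so far: 1)
  'u' -> vowel phoneme (phonemes so far: 2)
  'f' -> consonant phoneme (phonemes so far: 3)
Total phonemes: 3

3


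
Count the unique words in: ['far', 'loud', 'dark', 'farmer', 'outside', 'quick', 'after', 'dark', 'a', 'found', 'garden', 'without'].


Listing all tokens and tracking unique types:
  Token 1: 'far' -> NEW (unique so far: 1)
  Token 2: 'loud' -> NEW (unique so far: 2)
  Token 3: 'dark' -> NEW (unique so far: 3)
  Token 4: 'farmer' -> NEW (unique so far: 4)
  Token 5: 'outside' -> NEW (unique so far: 5)
  Token 6: 'quick' -> NEW (unique so far: 6)
  Token 7: 'after' -> NEW (unique so far: 7)
  Token 8: 'dark' -> duplicate (unique so far: 7)
  Token 9: 'a' -> NEW (unique so far: 8)
  Token 10: 'found' -> NEW (unique so far: 9)
  Token 11: 'garden' -> NEW (unique so far: 10)
  Token 12: 'without' -> NEW (unique so far: 11)
Unique types: ('a', 'after', 'dark', 'far', 'farmer', 'found', 'garden', 'loud', 'outside', 'quick', 'without')
Vocabulary size: 11

11


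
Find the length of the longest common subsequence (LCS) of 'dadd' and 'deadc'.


DP table for LCS of 'dadd' and 'deadc':
       d  e  a  d  c
    0  0  0  0  0  0
  d 0  1  1  1  1  1
  a 0  1  1  2  2  2
  d 0  1  1  2  3  3
  d 0  1  1  2  3  3
LCS: 'dad'
LCS length = 3

3


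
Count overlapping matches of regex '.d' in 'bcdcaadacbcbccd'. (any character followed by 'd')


Pattern: .d means any character followed by 'd'.
Scanning 'bcdcaadacbcbccd' position-by-position:
  Pos 0: window 'bc' -> no
  Pos 1: window 'cd' -> MATCH
  Pos 2: window 'dc' -> no
  Pos 3: window 'ca' -> no
  Pos 4: window 'aa' -> no
  Pos 5: window 'ad' -> MATCH
  Pos 6: window 'da' -> no
  Pos 7: window 'ac' -> no
  Pos 8: window 'cb' -> no
  Pos 9: window 'bc' -> no
  Pos 10: window 'cb' -> no
  Pos 11: window 'bc' -> no
  Pos 12: window 'cc' -> no
  Pos 13: window 'cd' -> MATCH
  Pos 14: window 'd' -> no
Total matches: 3

3


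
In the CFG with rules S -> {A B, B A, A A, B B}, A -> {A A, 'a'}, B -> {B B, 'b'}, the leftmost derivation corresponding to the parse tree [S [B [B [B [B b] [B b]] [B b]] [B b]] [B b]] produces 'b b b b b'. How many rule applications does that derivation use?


Every bracketed nonterminal node [X ...] in the tree is produced by exactly one rule application.
Reading the tree off as a leftmost derivation:
  Step 1: S  =>  B B   (applied S -> B B)
  Step 2: B B  =>  B B B   (applied B -> B B)
  Step 3: B B B  =>  B B B B   (applied B -> B B)
  Step 4: B B B B  =>  B B B B B   (applied B -> B B)
  Step 5: B B B B B  =>  b B B B B   (applied B -> b)
  Step 6: b B B B B  =>  b b B B B   (applied B -> b)
  Step 7: b b B B B  =>  b b b B B   (applied B -> b)
  Step 8: b b b B B  =>  b b b b B   (applied B -> b)
  Step 9: b b b b B  =>  b b b b b   (applied B -> b)
Final yield: b b b b b
Total rewrite steps: 9

9


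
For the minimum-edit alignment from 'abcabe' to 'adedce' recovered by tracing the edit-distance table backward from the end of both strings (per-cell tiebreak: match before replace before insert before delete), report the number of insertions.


Edit distance = 4. Backtracking from cell (6, 6) with preference match > replace > insert > delete,
then listing the resulting alignment 'abcabe' -> 'adedce' left to right:
  Step 1: keep 'a'
  Step 2: replace b->d
  Step 3: replace c->e
  Step 4: replace a->d
  Step 5: replace b->c
  Step 6: keep 'e'
Total insertions: 0

0


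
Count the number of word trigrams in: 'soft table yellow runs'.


Word trigrams from [4] words:
  Trigram 1: (soft table yellow)
  Trigram 2: (table yellow runs)
Total word trigrams: 4 - 2 = 2

2


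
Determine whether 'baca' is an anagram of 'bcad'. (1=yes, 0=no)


Sort characters of 'baca': 'aabc'
Sort characters of 'bcad': 'abcd'
Sorted forms differ -> they are NOT anagrams
Result: 0

0


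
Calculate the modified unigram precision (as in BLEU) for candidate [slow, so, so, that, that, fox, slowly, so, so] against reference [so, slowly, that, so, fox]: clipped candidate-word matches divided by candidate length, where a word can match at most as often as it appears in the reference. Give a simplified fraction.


Reference word counts: {'fox': 1, 'slowly': 1, 'so': 2, 'that': 1}
Checking each candidate word (with clipping):
  'slow' -> not in reference -> no match (matches: 0)
  'so' -> in reference (ref count 2, used 1/2) -> match (matches: 1)
  'so' -> in reference (ref count 2, used 2/2) -> match (matches: 2)
  'that' -> in reference (ref count 1, used 1/1) -> match (matches: 3)
  'that' -> ref count 1 already used up (1/1) -> clipped, no match (matches: 3)
  'fox' -> in reference (ref count 1, used 1/1) -> match (matches: 4)
  'slowly' -> in reference (ref count 1, used 1/1) -> match (matches: 5)
  'so' -> ref count 2 already used up (2/2) -> clipped, no match (matches: 5)
  'so' -> ref count 2 already used up (2/2) -> clipped, no match (matches: 5)
Clipped matches: 5, Candidate length: 9
Precision = 5/9

5/9


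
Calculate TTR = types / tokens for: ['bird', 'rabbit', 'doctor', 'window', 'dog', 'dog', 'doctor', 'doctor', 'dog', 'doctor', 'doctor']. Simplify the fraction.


Tokens: 11
Unique types: ('bird', 'doctor', 'dog', 'rabbit', 'window') = 5
TTR = 5/11
Already in lowest terms.

5/11


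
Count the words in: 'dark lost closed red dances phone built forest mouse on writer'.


Counting words by splitting on spaces:
  Word 1: 'dark'
  Word 2: 'lost'
  Word 3: 'closed'
  Word 4: 'red'
  Word 5: 'dances'
  Word 6: 'phone'
  Word 7: 'built'
  Word 8: 'forest'
  Word 9: 'mouse'
  Word 10: 'on'
  Word 11: 'writer'
Total words: 11

11


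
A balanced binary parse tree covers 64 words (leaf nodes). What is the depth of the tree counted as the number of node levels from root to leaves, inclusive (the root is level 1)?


In a balanced binary tree with n leaves the deepest leaf is ceil(log2(n)) edges below the root,
so counting node levels inclusive of root and leaves gives ceil(log2(n)) + 1 levels.
log2(64) = 6.0000
ceil(6.0000) = 6
levels = 6 + 1 = 7

7


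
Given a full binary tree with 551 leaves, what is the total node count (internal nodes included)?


Leaf nodes (terminals): 551
Internal nodes = n - 1 = 551 - 1 = 550
Total = leaves + internal = 551 + 550 = 1101

1101


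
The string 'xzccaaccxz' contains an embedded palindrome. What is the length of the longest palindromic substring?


Scanning 'xzccaaccxz' for palindromic substrings.
Substring at positions 2-7: 'ccaacc'.
Check: reverse('ccaacc') = 'ccaacc' -> palindrome confirmed.
Neighbouring characters ('z' / 'x') break symmetry, so it cannot extend further.
No longer palindromic substring exists; longest length = 6

6


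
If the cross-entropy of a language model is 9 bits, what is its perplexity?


Perplexity formula: PP = 2^H
H = 9
PP = 2^9
PP = 2^9 = 512

512


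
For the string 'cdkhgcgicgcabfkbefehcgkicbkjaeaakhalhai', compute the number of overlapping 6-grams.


String 'cdkhgcgicgcabfkbefehcgkicbkjaeaakhalhai' has length L = 39.
Number of overlapping n-grams = L - n + 1
Substituting: 39 - 6 + 1 = 34

34


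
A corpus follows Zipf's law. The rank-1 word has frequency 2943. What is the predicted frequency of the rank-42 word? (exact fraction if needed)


Zipf's law: freq(rank) = f1 / rank
f1 = 2943, rank = 42
freq = 2943 / 42
GCD(2943, 42) = 3
Simplified: 981/14

981/14


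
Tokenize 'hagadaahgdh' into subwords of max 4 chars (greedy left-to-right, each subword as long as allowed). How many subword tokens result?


'hagadaahgdh' has 11 characters.
Chunking with max size 4:
  Chunk 1: 'haga' (positions 0-3)
  Chunk 2: 'daah' (positions 4-7)
  Chunk 3: 'gdh' (positions 8-10)
Total chunks: ceil(11 / 4) = 3

3


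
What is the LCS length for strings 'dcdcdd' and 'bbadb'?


DP table for LCS of 'dcdcdd' and 'bbadb':
       b  b  a  d  b
    0  0  0  0  0  0
  d 0  0  0  0  1  1
  c 0  0  0  0  1  1
  d 0  0  0  0  1  1
  c 0  0  0  0  1  1
  d 0  0  0  0  1  1
  d 0  0  0  0  1  1
LCS: 'd'
LCS length = 1

1


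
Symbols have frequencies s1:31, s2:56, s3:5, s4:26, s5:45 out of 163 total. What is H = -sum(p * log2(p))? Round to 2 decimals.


Computing entropy H = -sum(p_i * log2(p_i)):
  s1: p = 31/163 = 0.1902, -p*log2(p) = 0.4554
  s2: p = 56/163 = 0.3436, -p*log2(p) = 0.5296
  s3: p = 5/163 = 0.0307, -p*log2(p) = 0.1542
  s4: p = 26/163 = 0.1595, -p*log2(p) = 0.4224
  s5: p = 45/163 = 0.2761, -p*log2(p) = 0.5126
H = sum of terms = 2.0742
Rounded to 2 decimals: 2.07

2.07


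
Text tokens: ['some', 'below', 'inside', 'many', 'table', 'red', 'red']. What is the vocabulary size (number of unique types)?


Listing all tokens and tracking unique types:
  Token 1: 'some' -> NEW (unique so far: 1)
  Token 2: 'below' -> NEW (unique so far: 2)
  Token 3: 'inside' -> NEW (unique so far: 3)
  Token 4: 'many' -> NEW (unique so far: 4)
  Token 5: 'table' -> NEW (unique so far: 5)
  Token 6: 'red' -> NEW (unique so far: 6)
  Token 7: 'red' -> duplicate (unique so far: 6)
Unique types: ('below', 'inside', 'many', 'red', 'some', 'table')
Vocabulary size: 6

6


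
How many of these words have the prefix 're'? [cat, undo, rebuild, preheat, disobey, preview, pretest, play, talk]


Checking each word for prefix 're':
  'cat' -> no (count: 0)
  'undo' -> no (count: 0)
  'rebuild' -> YES, starts with 're' (count: 1)
  'preheat' -> no (count: 1)
  'disobey' -> no (count: 1)
  'preview' -> no (count: 1)
  'pretest' -> no (count: 1)
  'play' -> no (count: 1)
  'talk' -> no (count: 1)
Total with prefix 're': 1

1


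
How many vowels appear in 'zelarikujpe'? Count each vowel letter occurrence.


Scanning each character of 'zelarikujpe':
  Position 1: 'z' -> consonant (running count: 0)
  Position 2: 'e' -> vowel (running count: 1)
  Position 3: 'l' -> consonant (running count: 1)
  Position 4: 'a' -> vowel (running count: 2)
  Position 5: 'r' -> consonant (running count: 2)
  Position 6: 'i' -> vowel (running count: 3)
  Position 7: 'k' -> consonant (running count: 3)
  Position 8: 'u' -> vowel (running count: 4)
  Position 9: 'j' -> consonant (running count: 4)
  Position 10: 'p' -> consonant (running count: 4)
  Position 11: 'e' -> vowel (running count: 5)
Total vowels: 5

5


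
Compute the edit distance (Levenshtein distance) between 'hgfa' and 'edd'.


Building DP table for s1='hgfa' (len 4) and s2='edd' (len 3):
       e  d  d
    0  1  2  3
  h 1  1  2  3
  g 2  2  2  3
  f 3  3  3  3
  a 4  4  4  4
Edit distance = dp[4][3] = 4

4


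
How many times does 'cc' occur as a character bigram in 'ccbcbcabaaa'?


Scanning 'ccbcbcabaaa' for bigram 'cc':
  Position 0: 'cc' -> MATCH
  Position 1: 'cb' -> no
  Position 2: 'bc' -> no
  Position 3: 'cb' -> no
  Position 4: 'bc' -> no
  Position 5: 'ca' -> no
  Position 6: 'ab' -> no
  Position 7: 'ba' -> no
  Position 8: 'aa' -> no
  Position 9: 'aa' -> no
Total matches: 1

1


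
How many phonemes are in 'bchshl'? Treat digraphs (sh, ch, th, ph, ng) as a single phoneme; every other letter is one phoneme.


Parsing 'bchshl' greedily, digraphs first:
  'b' -> consonant phoneme (phonemes so far: 1)
  'ch' -> digraph (1 consonant phoneme) (phonemes so far: 2)
  'sh' -> digraph (1 consonant phoneme) (phonemes so far: 3)
  'l' -> consonant phoneme (phonemes so far: 4)
Total phonemes: 4

4


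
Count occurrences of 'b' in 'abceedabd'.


Scanning 'abceedabd' for 'b':
  Position 1: 'b' -> MATCH (count: 1)
  Position 7: 'b' -> MATCH (count: 2)
Total occurrences of 'b': 2

2


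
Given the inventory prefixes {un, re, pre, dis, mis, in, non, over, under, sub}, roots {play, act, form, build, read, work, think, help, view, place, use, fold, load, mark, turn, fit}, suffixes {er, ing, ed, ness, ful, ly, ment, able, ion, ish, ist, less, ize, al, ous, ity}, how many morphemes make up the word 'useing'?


Segmenting 'useing' against the inventory:
  'use' -> root (morpheme 1)
  'ing' -> suffix (morpheme 2)
Total morphemes: 2

2


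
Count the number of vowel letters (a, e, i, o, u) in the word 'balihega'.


Scanning each character of 'balihega':
  Position 1: 'b' -> consonant (running count: 0)
  Position 2: 'a' -> vowel (running count: 1)
  Position 3: 'l' -> consonant (running count: 1)
  Position 4: 'i' -> vowel (running count: 2)
  Position 5: 'h' -> consonant (running count: 2)
  Position 6: 'e' -> vowel (running count: 3)
  Position 7: 'g' -> consonant (running count: 3)
  Position 8: 'a' -> vowel (running count: 4)
Total vowels: 4

4


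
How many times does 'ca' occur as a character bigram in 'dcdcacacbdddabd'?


Scanning 'dcdcacacbdddabd' for bigram 'ca':
  Position 0: 'dc' -> no
  Position 1: 'cd' -> no
  Position 2: 'dc' -> no
  Position 3: 'ca' -> MATCH
  Position 4: 'ac' -> no
  Position 5: 'ca' -> MATCH
  Position 6: 'ac' -> no
  Position 7: 'cb' -> no
  Position 8: 'bd' -> no
  Position 9: 'dd' -> no
  Position 10: 'dd' -> no
  Position 11: 'da' -> no
  Position 12: 'ab' -> no
  Position 13: 'bd' -> no
Total matches: 2

2


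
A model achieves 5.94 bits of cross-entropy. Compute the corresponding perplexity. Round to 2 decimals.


Perplexity formula: PP = 2^H
H = 5.94
PP = 2^5.94
Decompose: 2^5.94 = 2^5 * 2^0.94
2^5 = 32, 2^0.94 ~ 1.9185282
PP ~ 32 * 1.9185282 = 61.3929024
Rounded to 2 decimals: 61.39

61.39


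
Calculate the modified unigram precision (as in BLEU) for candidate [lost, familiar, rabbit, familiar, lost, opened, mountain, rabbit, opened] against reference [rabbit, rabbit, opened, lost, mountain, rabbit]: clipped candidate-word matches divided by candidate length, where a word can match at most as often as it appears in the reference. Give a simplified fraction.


Reference word counts: {'lost': 1, 'mountain': 1, 'opened': 1, 'rabbit': 3}
Checking each candidate word (with clipping):
  'lost' -> in reference (ref count 1, used 1/1) -> match (matches: 1)
  'familiar' -> not in reference -> no match (matches: 1)
  'rabbit' -> in reference (ref count 3, used 1/3) -> match (matches: 2)
  'familiar' -> not in reference -> no match (matches: 2)
  'lost' -> ref count 1 already used up (1/1) -> clipped, no match (matches: 2)
  'opened' -> in reference (ref count 1, used 1/1) -> match (matches: 3)
  'mountain' -> in reference (ref count 1, used 1/1) -> match (matches: 4)
  'rabbit' -> in reference (ref count 3, used 2/3) -> match (matches: 5)
  'opened' -> ref count 1 already used up (1/1) -> clipped, no match (matches: 5)
Clipped matches: 5, Candidate length: 9
Precision = 5/9

5/9


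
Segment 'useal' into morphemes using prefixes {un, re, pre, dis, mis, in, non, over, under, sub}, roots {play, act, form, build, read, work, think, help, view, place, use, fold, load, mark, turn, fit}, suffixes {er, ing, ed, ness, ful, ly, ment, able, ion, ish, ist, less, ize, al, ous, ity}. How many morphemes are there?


Segmenting 'useal' against the inventory:
  'use' -> root (morpheme 1)
  'al' -> suffix (morpheme 2)
Total morphemes: 2

2


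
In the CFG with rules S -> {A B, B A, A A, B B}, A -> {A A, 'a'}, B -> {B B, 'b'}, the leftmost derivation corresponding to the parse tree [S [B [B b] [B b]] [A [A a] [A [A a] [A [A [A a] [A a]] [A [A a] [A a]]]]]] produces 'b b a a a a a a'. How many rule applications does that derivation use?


Every bracketed nonterminal node [X ...] in the tree is produced by exactly one rule application.
Reading the tree off as a leftmost derivation:
  Step 1: S  =>  B A   (applied S -> B A)
  Step 2: B A  =>  B B A   (applied B -> B B)
  Step 3: B B A  =>  b B A   (applied B -> b)
  Step 4: b B A  =>  b b A   (applied B -> b)
  Step 5: b b A  =>  b b A A   (applied A -> A A)
  Step 6: b b A A  =>  b b a A   (applied A -> a)
  Step 7: b b a A  =>  b b a A A   (applied A -> A A)
  Step 8: b b a A A  =>  b b a a A   (applied A -> a)
  Step 9: b b a a A  =>  b b a a A A   (applied A -> A A)
  Step 10: b b a a A A  =>  b b a a A A A   (applied A -> A A)
  Step 11: b b a a A A A  =>  b b a a a A A   (applied A -> a)
  Step 12: b b a a a A A  =>  b b a a a a A   (applied A -> a)
  Step 13: b b a a a a A  =>  b b a a a a A A   (applied A -> A A)
  Step 14: b b a a a a A A  =>  b b a a a a a A   (applied A -> a)
  Step 15: b b a a a a a A  =>  b b a a a a a a   (applied A -> a)
Final yield: b b a a a a a a
Total rewrite steps: 15

15


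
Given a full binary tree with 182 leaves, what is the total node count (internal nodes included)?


Leaf nodes (terminals): 182
Internal nodes = n - 1 = 182 - 1 = 181
Total = leaves + internal = 182 + 181 = 363

363


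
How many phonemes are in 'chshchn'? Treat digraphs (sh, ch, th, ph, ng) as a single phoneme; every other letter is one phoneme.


Parsing 'chshchn' greedily, digraphs first:
  'ch' -> digraph (1 consonant phoneme) (phonemes so far: 1)
  'sh' -> digraph (1 consonant phoneme) (phonemes so far: 2)
  'ch' -> digraph (1 consonant phoneme) (phonemes so far: 3)
  'n' -> consonant phoneme (phonemes so far: 4)
Total phonemes: 4

4


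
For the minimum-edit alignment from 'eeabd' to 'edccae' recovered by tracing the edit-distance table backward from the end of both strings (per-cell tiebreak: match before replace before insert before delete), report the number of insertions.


Edit distance = 5. Backtracking from cell (5, 6) with preference match > replace > insert > delete,
then listing the resulting alignment 'eeabd' -> 'edccae' left to right:
  Step 1: keep 'e'
  Step 2: insert 'd' [insertion #1]
  Step 3: replace e->c
  Step 4: replace a->c
  Step 5: replace b->a
  Step 6: replace d->e
Total insertions: 1

1


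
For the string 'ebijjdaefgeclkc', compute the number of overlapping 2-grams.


String 'ebijjdaefgeclkc' has length L = 15.
Number of overlapping n-grams = L - n + 1
Substituting: 15 - 2 + 1 = 14

14


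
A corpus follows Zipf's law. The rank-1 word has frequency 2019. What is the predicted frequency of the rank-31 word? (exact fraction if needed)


Zipf's law: freq(rank) = f1 / rank
f1 = 2019, rank = 31
freq = 2019 / 31
GCD(2019, 31) = 1
Simplified: 2019/31

2019/31


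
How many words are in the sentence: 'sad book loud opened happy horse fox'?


Counting words by splitting on spaces:
  Word 1: 'sad'
  Word 2: 'book'
  Word 3: 'loud'
  Word 4: 'opened'
  Word 5: 'happy'
  Word 6: 'horse'
  Word 7: 'fox'
Total words: 7

7


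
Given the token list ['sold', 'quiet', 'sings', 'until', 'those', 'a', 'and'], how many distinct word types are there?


Listing all tokens and tracking unique types:
  Token 1: 'sold' -> NEW (unique so far: 1)
  Token 2: 'quiet' -> NEW (unique so far: 2)
  Token 3: 'sings' -> NEW (unique so far: 3)
  Token 4: 'until' -> NEW (unique so far: 4)
  Token 5: 'those' -> NEW (unique so far: 5)
  Token 6: 'a' -> NEW (unique so far: 6)
  Token 7: 'and' -> NEW (unique so far: 7)
Unique types: ('a', 'and', 'quiet', 'sings', 'sold', 'those', 'until')
Vocabulary size: 7

7


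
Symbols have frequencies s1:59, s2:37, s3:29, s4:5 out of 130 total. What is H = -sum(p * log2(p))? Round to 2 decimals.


Computing entropy H = -sum(p_i * log2(p_i)):
  s1: p = 59/130 = 0.4538, -p*log2(p) = 0.5173
  s2: p = 37/130 = 0.2846, -p*log2(p) = 0.5160
  s3: p = 29/130 = 0.2231, -p*log2(p) = 0.4828
  s4: p = 5/130 = 0.0385, -p*log2(p) = 0.1808
H = sum of terms = 1.6969
Rounded to 2 decimals: 1.70

1.70


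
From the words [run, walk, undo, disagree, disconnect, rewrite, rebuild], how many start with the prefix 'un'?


Checking each word for prefix 'un':
  'run' -> no (count: 0)
  'walk' -> no (count: 0)
  'undo' -> YES, starts with 'un' (count: 1)
  'disagree' -> no (count: 1)
  'disconnect' -> no (count: 1)
  'rewrite' -> no (count: 1)
  'rebuild' -> no (count: 1)
Total with prefix 'un': 1

1


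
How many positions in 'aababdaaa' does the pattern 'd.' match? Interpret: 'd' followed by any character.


Pattern: d. means 'd' followed by any character.
Scanning 'aababdaaa' position-by-position:
  Pos 0: window 'aa' -> no
  Pos 1: window 'ab' -> no
  Pos 2: window 'ba' -> no
  Pos 3: window 'ab' -> no
  Pos 4: window 'bd' -> no
  Pos 5: window 'da' -> MATCH
  Pos 6: window 'aa' -> no
  Pos 7: window 'aa' -> no
  Pos 8: window 'a' -> no
Total matches: 1

1


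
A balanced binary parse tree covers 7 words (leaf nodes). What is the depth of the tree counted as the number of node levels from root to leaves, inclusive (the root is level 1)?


In a balanced binary tree with n leaves the deepest leaf is ceil(log2(n)) edges below the root,
so counting node levels inclusive of root and leaves gives ceil(log2(n)) + 1 levels.
log2(7) = 2.8074
ceil(2.8074) = 3
levels = 3 + 1 = 4

4


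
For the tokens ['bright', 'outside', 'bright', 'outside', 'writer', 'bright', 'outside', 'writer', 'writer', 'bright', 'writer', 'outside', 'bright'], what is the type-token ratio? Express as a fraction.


Tokens: 13
Unique types: ('bright', 'outside', 'writer') = 3
TTR = 3/13
Already in lowest terms.

3/13


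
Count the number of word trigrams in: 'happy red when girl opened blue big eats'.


Word trigrams from [8] words:
  Trigram 1: (happy red when)
  Trigram 2: (red when girl)
  Trigram 3: (when girl opened)
  Trigram 4: (girl opened blue)
  Trigram 5: (opened blue big)
  Trigram 6: (blue big eats)
Total word trigrams: 8 - 2 = 6

6


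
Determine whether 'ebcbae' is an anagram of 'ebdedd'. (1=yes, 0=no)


Sort characters of 'ebcbae': 'abbcee'
Sort characters of 'ebdedd': 'bdddee'
Sorted forms differ -> they are NOT anagrams
Result: 0

0


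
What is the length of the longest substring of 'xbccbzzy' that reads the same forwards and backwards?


Scanning 'xbccbzzy' for palindromic substrings.
Substring at positions 1-4: 'bccb'.
Check: reverse('bccb') = 'bccb' -> palindrome confirmed.
Neighbouring characters ('x' / 'z') break symmetry, so it cannot extend further.
No longer palindromic substring exists; longest length = 4

4


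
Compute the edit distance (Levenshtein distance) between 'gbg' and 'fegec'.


Building DP table for s1='gbg' (len 3) and s2='fegec' (len 5):
       f  e  g  e  c
    0  1  2  3  4  5
  g 1  1  2  2  3  4
  b 2  2  2  3  3  4
  g 3  3  3  2  3  4
Edit distance = dp[3][5] = 4

4


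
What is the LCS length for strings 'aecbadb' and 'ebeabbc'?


DP table for LCS of 'aecbadb' and 'ebeabbc':
       e  b  e  a  b  b  c
    0  0  0  0  0  0  0  0
  a 0  0  0  0  1  1  1  1
  e 0  1  1  1  1  1  1  1
  c 0  1  1  1  1  1  1  2
  b 0  1  2  2  2  2  2  2
  a 0  1  2  2  3  3  3  3
  d 0  1  2  2  3  3  3  3
  b 0  1  2  2  3  4  4  4
LCS: 'ebab'
LCS length = 4

4


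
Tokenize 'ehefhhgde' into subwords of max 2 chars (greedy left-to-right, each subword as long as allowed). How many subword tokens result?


'ehefhhgde' has 9 characters.
Chunking with max size 2:
  Chunk 1: 'eh' (positions 0-1)
  Chunk 2: 'ef' (positions 2-3)
  Chunk 3: 'hh' (positions 4-5)
  Chunk 4: 'gd' (positions 6-7)
  Chunk 5: 'e' (positions 8-8)
Total chunks: ceil(9 / 2) = 5

5


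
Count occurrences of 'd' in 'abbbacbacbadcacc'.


Scanning 'abbbacbacbadcacc' for 'd':
  Position 11: 'd' -> MATCH (count: 1)
Total occurrences of 'd': 1

1


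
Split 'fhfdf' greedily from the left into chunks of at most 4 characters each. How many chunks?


'fhfdf' has 5 characters.
Chunking with max size 4:
  Chunk 1: 'fhfd' (positions 0-3)
  Chunk 2: 'f' (positions 4-4)
Total chunks: ceil(5 / 4) = 2

2


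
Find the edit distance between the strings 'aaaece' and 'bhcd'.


Building DP table for s1='aaaece' (len 6) and s2='bhcd' (len 4):
       b  h  c  d
    0  1  2  3  4
  a 1  1  2  3  4
  a 2  2  2  3  4
  a 3  3  3  3  4
  e 4  4  4  4  4
  c 5  5  5  4  5
  e 6  6  6  5  5
Edit distance = dp[6][4] = 5

5


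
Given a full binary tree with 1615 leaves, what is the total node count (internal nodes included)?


Leaf nodes (terminals): 1615
Internal nodes = n - 1 = 1615 - 1 = 1614
Total = leaves + internal = 1615 + 1614 = 3229

3229


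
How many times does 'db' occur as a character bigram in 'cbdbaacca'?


Scanning 'cbdbaacca' for bigram 'db':
  Position 0: 'cb' -> no
  Position 1: 'bd' -> no
  Position 2: 'db' -> MATCH
  Position 3: 'ba' -> no
  Position 4: 'aa' -> no
  Position 5: 'ac' -> no
  Position 6: 'cc' -> no
  Position 7: 'ca' -> no
Total matches: 1

1


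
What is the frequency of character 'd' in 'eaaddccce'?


Scanning 'eaaddccce' for 'd':
  Position 3: 'd' -> MATCH (count: 1)
  Position 4: 'd' -> MATCH (count: 2)
Total occurrences of 'd': 2

2


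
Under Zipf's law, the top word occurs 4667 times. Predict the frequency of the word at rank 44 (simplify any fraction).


Zipf's law: freq(rank) = f1 / rank
f1 = 4667, rank = 44
freq = 4667 / 44
GCD(4667, 44) = 1
Simplified: 4667/44

4667/44


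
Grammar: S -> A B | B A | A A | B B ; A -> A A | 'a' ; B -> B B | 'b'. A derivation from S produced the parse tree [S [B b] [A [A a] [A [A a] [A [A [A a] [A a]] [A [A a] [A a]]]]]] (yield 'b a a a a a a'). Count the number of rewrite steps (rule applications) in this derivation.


Every bracketed nonterminal node [X ...] in the tree is produced by exactly one rule application.
Reading the tree off as a leftmost derivation:
  Step 1: S  =>  B A   (applied S -> B A)
  Step 2: B A  =>  b A   (applied B -> b)
  Step 3: b A  =>  b A A   (applied A -> A A)
  Step 4: b A A  =>  b a A   (applied A -> a)
  Step 5: b a A  =>  b a A A   (applied A -> A A)
  Step 6: b a A A  =>  b a a A   (applied A -> a)
  Step 7: b a a A  =>  b a a A A   (applied A -> A A)
  Step 8: b a a A A  =>  b a a A A A   (applied A -> A A)
  Step 9: b a a A A A  =>  b a a a A A   (applied A -> a)
  Step 10: b a a a A A  =>  b a a a a A   (applied A -> a)
  Step 11: b a a a a A  =>  b a a a a A A   (applied A -> A A)
  Step 12: b a a a a A A  =>  b a a a a a A   (applied A -> a)
  Step 13: b a a a a a A  =>  b a a a a a a   (applied A -> a)
Final yield: b a a a a a a
Total rewrite steps: 13

13


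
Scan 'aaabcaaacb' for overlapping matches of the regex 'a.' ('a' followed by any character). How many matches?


Pattern: a. means 'a' followed by any character.
Scanning 'aaabcaaacb' position-by-position:
  Pos 0: window 'aa' -> MATCH
  Pos 1: window 'aa' -> MATCH
  Pos 2: window 'ab' -> MATCH
  Pos 3: window 'bc' -> no
  Pos 4: window 'ca' -> no
  Pos 5: window 'aa' -> MATCH
  Pos 6: window 'aa' -> MATCH
  Pos 7: window 'ac' -> MATCH
  Pos 8: window 'cb' -> no
  Pos 9: window 'b' -> no
Total matches: 6

6


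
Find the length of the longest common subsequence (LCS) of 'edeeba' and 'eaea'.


DP table for LCS of 'edeeba' and 'eaea':
       e  a  e  a
    0  0  0  0  0
  e 0  1  1  1  1
  d 0  1  1  1  1
  e 0  1  1  2  2
  e 0  1  1  2  2
  b 0  1  1  2  2
  a 0  1  2  2  3
LCS: 'eea'
LCS length = 3

3


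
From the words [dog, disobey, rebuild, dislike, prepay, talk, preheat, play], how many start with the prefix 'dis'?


Checking each word for prefix 'dis':
  'dog' -> no (count: 0)
  'disobey' -> YES, starts with 'dis' (count: 1)
  'rebuild' -> no (count: 1)
  'dislike' -> YES, starts with 'dis' (count: 2)
  'prepay' -> no (count: 2)
  'talk' -> no (count: 2)
  'preheat' -> no (count: 2)
  'play' -> no (count: 2)
Total with prefix 'dis': 2

2


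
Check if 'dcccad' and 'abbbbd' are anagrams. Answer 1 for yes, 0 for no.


Sort characters of 'dcccad': 'acccdd'
Sort characters of 'abbbbd': 'abbbbd'
Sorted forms differ -> they are NOT anagrams
Result: 0

0


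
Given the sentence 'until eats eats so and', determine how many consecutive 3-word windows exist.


Word trigrams from [5] words:
  Trigram 1: (until eats eats)
  Trigram 2: (eats eats so)
  Trigram 3: (eats so and)
Total word trigrams: 5 - 2 = 3

3


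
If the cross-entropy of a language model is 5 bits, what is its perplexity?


Perplexity formula: PP = 2^H
H = 5
PP = 2^5
Steps: 2^1 = 2, 2^2 = 4, 2^3 = 8, 2^4 = 16, 2^5 = 32
PP = 32

32


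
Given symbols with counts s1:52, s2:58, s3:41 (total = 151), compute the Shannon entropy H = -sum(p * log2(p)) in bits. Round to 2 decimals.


Computing entropy H = -sum(p_i * log2(p_i)):
  s1: p = 52/151 = 0.3444, -p*log2(p) = 0.5296
  s2: p = 58/151 = 0.3841, -p*log2(p) = 0.5302
  s3: p = 41/151 = 0.2715, -p*log2(p) = 0.5107
H = sum of terms = 1.5705
Rounded to 2 decimals: 1.57

1.57


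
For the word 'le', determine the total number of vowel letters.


Scanning each character of 'le':
  Position 1: 'l' -> consonant (running count: 0)
  Position 2: 'e' -> vowel (running count: 1)
Total vowels: 1

1


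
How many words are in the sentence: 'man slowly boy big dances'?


Counting words by splitting on spaces:
  Word 1: 'man'
  Word 2: 'slowly'
  Word 3: 'boy'
  Word 4: 'big'
  Word 5: 'dances'
Total words: 5

5


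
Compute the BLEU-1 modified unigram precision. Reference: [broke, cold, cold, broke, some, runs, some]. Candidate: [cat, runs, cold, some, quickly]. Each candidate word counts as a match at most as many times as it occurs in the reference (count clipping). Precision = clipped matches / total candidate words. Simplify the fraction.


Reference word counts: {'broke': 2, 'cold': 2, 'runs': 1, 'some': 2}
Checking each candidate word (with clipping):
  'cat' -> not in reference -> no match (matches: 0)
  'runs' -> in reference (ref count 1, used 1/1) -> match (matches: 1)
  'cold' -> in reference (ref count 2, used 1/2) -> match (matches: 2)
  'some' -> in reference (ref count 2, used 1/2) -> match (matches: 3)
  'quickly' -> not in reference -> no match (matches: 3)
Clipped matches: 3, Candidate length: 5
Precision = 3/5

3/5
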